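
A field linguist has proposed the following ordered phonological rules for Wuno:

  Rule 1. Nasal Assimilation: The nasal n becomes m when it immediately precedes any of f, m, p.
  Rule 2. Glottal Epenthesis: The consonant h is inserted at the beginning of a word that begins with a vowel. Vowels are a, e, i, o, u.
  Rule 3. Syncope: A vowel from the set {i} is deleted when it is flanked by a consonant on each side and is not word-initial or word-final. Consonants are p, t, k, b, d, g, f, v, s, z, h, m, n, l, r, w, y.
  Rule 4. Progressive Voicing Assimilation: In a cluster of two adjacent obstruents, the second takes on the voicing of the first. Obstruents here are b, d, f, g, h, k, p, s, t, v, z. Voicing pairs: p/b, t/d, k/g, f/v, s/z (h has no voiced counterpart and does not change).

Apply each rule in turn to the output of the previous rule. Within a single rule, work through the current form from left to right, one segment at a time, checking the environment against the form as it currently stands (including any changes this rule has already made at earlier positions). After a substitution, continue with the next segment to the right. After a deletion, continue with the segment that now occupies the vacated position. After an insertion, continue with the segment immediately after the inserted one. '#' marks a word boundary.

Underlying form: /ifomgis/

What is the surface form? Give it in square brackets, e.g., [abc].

[hfomgz]

Rule 1 Nasal Assimilation: no change — [ifomgis]
Rule 2 Glottal Epenthesis: [ifomgis] → [hifomgis]
Rule 3 Syncope: [hifomgis] → [hfomgs]
Rule 4 Progressive Voicing Assimilation: [hfomgs] → [hfomgz]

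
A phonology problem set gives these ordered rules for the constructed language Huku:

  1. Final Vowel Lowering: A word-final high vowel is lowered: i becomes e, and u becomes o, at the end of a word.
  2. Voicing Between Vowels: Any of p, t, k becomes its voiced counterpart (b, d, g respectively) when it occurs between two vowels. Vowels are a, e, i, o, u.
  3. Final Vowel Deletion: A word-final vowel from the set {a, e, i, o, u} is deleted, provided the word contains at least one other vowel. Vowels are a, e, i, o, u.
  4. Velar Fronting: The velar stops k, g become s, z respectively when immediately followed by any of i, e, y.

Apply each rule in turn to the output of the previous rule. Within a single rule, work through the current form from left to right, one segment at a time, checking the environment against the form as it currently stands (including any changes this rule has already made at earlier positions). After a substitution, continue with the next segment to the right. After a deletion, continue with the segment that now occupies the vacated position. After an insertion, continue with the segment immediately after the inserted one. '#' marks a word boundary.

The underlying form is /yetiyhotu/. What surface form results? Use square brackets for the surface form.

1 Final Vowel Lowering: [yetiyhotu] → [yetiyhoto]
2 Voicing Between Vowels: [yetiyhoto] → [yediyhodo]
3 Final Vowel Deletion: [yediyhodo] → [yediyhod]
4 Velar Fronting: no change — [yediyhod]

[yediyhod]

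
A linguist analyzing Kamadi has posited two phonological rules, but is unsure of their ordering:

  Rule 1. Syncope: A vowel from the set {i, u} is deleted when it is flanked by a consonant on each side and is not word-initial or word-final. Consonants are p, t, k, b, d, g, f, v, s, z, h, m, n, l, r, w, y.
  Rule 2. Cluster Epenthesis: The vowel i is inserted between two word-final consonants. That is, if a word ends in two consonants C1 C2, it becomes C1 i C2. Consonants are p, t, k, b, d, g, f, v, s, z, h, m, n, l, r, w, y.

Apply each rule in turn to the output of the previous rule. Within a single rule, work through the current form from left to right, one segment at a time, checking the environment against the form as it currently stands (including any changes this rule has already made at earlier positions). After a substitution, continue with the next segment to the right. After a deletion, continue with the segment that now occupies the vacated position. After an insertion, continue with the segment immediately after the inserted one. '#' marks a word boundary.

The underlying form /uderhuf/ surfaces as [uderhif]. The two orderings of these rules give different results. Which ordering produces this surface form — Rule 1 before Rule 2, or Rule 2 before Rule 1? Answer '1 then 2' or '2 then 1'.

1 then 2

Order 1 then 2:
  1 Syncope: [uderhuf] → [uderhf]
  2 Cluster Epenthesis: [uderhf] → [uderhif]
  result: [uderhif]
Order 2 then 1:
  2 Cluster Epenthesis: no change — [uderhuf]
  1 Syncope: [uderhuf] → [uderhf]
  result: [uderhf]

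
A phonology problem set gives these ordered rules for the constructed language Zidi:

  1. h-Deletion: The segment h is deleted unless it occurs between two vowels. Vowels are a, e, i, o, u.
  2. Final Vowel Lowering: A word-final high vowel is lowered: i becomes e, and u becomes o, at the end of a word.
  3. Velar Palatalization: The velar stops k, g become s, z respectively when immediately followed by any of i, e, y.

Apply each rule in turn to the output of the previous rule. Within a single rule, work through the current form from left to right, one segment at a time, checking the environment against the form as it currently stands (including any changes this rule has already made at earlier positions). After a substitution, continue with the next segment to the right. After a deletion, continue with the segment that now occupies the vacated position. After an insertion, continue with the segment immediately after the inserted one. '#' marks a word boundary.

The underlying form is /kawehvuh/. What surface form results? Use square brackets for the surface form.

1 h-Deletion: [kawehvuh] → [kawevu]
2 Final Vowel Lowering: [kawevu] → [kawevo]
3 Velar Palatalization: no change — [kawevo]

[kawevo]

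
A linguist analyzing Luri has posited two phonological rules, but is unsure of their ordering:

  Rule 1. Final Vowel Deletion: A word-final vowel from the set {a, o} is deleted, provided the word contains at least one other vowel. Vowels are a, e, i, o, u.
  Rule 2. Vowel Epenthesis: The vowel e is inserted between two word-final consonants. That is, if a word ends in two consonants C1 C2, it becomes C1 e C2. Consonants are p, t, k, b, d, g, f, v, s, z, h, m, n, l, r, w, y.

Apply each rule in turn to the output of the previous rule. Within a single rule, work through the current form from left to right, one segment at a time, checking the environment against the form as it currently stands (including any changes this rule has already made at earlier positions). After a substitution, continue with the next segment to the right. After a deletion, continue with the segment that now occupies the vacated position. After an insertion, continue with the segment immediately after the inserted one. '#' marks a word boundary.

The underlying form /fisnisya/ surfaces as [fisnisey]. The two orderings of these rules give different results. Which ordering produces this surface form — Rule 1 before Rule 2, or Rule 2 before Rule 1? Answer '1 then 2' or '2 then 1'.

Order 1 then 2:
  1 Final Vowel Deletion: [fisnisya] → [fisnisy]
  2 Vowel Epenthesis: [fisnisy] → [fisnisey]
  result: [fisnisey]
Order 2 then 1:
  2 Vowel Epenthesis: no change — [fisnisya]
  1 Final Vowel Deletion: [fisnisya] → [fisnisy]
  result: [fisnisy]

1 then 2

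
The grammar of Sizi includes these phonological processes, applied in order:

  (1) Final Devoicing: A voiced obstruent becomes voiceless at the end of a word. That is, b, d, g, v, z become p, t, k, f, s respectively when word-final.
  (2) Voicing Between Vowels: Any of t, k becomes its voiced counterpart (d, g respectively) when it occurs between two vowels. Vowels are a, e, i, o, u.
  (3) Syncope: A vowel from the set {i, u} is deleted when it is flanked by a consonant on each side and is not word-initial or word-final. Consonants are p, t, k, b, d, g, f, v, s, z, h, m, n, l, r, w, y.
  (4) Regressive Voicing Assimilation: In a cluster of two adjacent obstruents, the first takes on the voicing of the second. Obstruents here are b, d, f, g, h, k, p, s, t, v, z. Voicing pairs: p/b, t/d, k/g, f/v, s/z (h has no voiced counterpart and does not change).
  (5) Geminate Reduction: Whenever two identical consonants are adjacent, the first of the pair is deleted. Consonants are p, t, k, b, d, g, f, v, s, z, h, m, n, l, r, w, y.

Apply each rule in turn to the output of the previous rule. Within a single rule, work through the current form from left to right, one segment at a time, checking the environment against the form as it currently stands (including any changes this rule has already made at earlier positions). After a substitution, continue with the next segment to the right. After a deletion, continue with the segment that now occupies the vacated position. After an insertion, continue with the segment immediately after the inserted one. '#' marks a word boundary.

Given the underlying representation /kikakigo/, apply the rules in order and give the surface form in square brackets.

(1) Final Devoicing: no change — [kikakigo]
(2) Voicing Between Vowels: [kikakigo] → [kigagigo]
(3) Syncope: [kigagigo] → [kgaggo]
(4) Regressive Voicing Assimilation: [kgaggo] → [ggaggo]
(5) Geminate Reduction: [ggaggo] → [gago]

[gago]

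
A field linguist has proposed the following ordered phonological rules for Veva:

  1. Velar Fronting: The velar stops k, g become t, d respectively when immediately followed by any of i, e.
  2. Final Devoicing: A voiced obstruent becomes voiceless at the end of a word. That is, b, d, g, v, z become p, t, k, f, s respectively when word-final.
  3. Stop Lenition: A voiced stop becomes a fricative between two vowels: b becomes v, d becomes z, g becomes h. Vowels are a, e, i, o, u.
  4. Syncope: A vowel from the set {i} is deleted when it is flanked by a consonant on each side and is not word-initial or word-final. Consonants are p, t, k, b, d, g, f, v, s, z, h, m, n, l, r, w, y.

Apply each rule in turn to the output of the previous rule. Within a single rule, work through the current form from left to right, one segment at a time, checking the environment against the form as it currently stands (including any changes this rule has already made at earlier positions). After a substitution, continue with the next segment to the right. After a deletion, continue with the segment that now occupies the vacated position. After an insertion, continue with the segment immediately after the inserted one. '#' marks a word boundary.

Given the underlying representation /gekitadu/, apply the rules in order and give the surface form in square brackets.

[dettazu]

1 Velar Fronting: [gekitadu] → [detitadu]
2 Final Devoicing: no change — [detitadu]
3 Stop Lenition: [detitadu] → [detitazu]
4 Syncope: [detitazu] → [dettazu]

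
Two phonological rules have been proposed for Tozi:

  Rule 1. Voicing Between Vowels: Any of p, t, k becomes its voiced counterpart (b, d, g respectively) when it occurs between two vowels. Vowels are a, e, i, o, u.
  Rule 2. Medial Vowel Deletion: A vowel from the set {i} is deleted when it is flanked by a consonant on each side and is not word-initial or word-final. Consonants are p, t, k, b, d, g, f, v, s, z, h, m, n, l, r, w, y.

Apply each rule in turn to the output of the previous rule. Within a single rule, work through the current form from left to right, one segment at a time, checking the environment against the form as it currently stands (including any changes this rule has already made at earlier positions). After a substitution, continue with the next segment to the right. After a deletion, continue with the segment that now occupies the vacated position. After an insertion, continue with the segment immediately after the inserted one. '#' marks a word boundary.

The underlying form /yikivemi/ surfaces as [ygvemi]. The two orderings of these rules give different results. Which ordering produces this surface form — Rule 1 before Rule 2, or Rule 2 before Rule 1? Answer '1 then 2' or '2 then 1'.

1 then 2

Order 1 then 2:
  1 Voicing Between Vowels: [yikivemi] → [yigivemi]
  2 Medial Vowel Deletion: [yigivemi] → [ygvemi]
  result: [ygvemi]
Order 2 then 1:
  2 Medial Vowel Deletion: [yikivemi] → [ykvemi]
  1 Voicing Between Vowels: no change — [ykvemi]
  result: [ykvemi]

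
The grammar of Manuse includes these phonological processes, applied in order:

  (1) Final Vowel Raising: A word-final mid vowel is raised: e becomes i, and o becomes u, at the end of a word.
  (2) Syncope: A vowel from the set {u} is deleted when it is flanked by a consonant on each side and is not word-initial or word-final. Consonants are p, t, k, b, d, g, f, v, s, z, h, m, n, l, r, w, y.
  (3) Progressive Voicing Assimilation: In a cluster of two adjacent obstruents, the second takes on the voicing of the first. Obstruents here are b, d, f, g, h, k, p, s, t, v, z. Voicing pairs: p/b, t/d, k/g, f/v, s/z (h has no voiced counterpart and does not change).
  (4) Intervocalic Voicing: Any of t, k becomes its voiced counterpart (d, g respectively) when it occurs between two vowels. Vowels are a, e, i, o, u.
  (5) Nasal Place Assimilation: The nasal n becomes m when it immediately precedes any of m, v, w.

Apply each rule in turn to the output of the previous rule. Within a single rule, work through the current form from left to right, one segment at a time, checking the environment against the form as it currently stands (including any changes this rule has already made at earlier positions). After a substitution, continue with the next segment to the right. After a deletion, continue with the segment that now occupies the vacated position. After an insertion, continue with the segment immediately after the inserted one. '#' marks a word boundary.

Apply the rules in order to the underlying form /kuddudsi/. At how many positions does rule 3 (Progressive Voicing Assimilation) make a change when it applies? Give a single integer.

(1) Final Vowel Raising: no change — [kuddudsi]
(2) Syncope: [kuddudsi] → [kdddsi]
(3) Progressive Voicing Assimilation: [kdddsi] → [ktttsi]
(4) Intervocalic Voicing: no change — [ktttsi]
(5) Nasal Place Assimilation: no change — [ktttsi]
Rule 3 changed 3 position(s).

3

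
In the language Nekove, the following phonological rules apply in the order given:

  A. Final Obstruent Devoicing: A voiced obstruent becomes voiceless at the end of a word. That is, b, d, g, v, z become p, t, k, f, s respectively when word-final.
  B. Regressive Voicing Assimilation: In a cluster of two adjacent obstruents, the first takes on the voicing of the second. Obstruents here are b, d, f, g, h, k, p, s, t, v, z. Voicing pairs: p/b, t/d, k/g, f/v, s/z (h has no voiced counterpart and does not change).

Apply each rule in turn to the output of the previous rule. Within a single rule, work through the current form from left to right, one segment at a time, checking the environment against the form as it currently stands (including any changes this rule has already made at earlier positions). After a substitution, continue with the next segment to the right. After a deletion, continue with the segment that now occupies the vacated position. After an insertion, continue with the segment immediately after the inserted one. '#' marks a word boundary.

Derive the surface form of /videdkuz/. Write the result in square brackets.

[videtkus]

A Final Obstruent Devoicing: [videdkuz] → [videdkus]
B Regressive Voicing Assimilation: [videdkus] → [videtkus]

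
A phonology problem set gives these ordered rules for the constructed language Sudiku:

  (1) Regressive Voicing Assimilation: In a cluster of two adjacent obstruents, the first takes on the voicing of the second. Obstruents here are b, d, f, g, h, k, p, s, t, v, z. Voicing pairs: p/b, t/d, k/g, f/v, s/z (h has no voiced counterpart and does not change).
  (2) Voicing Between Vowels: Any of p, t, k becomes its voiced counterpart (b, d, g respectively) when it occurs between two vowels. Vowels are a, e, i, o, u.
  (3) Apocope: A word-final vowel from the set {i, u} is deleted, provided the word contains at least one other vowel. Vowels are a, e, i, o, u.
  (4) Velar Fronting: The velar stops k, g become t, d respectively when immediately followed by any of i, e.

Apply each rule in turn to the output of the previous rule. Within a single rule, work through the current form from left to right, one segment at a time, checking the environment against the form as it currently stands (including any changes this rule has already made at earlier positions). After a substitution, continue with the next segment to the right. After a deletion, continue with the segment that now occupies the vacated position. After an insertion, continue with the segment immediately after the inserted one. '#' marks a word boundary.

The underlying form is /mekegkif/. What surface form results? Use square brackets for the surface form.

[medektif]

(1) Regressive Voicing Assimilation: [mekegkif] → [mekekkif]
(2) Voicing Between Vowels: [mekekkif] → [megekkif]
(3) Apocope: no change — [megekkif]
(4) Velar Fronting: [megekkif] → [medektif]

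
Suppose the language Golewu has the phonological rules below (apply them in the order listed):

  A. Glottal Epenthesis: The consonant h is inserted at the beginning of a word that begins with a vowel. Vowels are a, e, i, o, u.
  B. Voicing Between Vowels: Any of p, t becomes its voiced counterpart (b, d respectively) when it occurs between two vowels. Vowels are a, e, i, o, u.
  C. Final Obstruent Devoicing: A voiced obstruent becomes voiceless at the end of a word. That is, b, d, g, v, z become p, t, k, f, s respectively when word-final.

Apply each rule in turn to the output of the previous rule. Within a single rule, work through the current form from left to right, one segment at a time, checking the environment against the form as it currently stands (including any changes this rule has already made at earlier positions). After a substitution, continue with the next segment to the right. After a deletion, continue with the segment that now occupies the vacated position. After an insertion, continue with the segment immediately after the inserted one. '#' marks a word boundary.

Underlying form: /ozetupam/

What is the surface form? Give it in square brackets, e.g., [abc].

A Glottal Epenthesis: [ozetupam] → [hozetupam]
B Voicing Between Vowels: [hozetupam] → [hozedubam]
C Final Obstruent Devoicing: no change — [hozedubam]

[hozedubam]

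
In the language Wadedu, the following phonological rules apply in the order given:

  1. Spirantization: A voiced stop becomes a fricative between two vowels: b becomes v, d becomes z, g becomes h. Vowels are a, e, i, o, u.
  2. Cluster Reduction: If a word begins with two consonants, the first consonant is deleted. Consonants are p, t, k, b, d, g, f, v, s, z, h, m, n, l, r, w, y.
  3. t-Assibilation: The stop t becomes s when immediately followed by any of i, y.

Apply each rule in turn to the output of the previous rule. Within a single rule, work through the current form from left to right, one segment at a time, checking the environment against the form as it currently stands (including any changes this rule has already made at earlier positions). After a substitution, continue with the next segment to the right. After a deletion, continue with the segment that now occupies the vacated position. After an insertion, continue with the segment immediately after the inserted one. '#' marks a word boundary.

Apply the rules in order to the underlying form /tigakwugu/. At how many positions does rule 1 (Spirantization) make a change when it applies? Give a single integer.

2

1 Spirantization: [tigakwugu] → [tihakwuhu]
2 Cluster Reduction: no change — [tihakwuhu]
3 t-Assibilation: [tihakwuhu] → [sihakwuhu]
Rule 1 changed 2 position(s).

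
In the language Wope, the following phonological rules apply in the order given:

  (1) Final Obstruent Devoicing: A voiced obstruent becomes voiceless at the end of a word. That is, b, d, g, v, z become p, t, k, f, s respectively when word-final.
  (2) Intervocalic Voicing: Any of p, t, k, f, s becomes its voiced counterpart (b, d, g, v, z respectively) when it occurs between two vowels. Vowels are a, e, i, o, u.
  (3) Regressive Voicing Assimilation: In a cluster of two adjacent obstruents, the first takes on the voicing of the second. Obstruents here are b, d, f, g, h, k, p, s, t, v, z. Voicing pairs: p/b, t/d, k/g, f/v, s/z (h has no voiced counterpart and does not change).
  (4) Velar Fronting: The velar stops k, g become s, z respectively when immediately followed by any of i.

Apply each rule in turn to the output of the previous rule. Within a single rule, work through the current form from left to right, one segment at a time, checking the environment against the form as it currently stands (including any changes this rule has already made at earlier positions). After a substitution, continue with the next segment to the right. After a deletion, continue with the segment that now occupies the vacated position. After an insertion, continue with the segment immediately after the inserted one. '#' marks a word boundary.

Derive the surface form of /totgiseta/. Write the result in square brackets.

[todzizeda]

(1) Final Obstruent Devoicing: no change — [totgiseta]
(2) Intervocalic Voicing: [totgiseta] → [totgizeda]
(3) Regressive Voicing Assimilation: [totgizeda] → [todgizeda]
(4) Velar Fronting: [todgizeda] → [todzizeda]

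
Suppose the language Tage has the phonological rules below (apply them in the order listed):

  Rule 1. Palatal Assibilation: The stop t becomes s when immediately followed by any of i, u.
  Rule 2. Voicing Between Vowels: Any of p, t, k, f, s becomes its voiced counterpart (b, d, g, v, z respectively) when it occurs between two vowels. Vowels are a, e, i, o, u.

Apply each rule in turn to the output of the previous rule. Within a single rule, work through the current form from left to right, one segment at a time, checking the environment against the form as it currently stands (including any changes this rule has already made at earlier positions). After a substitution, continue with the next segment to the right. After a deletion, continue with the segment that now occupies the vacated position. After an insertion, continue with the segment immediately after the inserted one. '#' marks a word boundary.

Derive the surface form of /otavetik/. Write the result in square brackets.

Rule 1 Palatal Assibilation: [otavetik] → [otavesik]
Rule 2 Voicing Between Vowels: [otavesik] → [odavezik]

[odavezik]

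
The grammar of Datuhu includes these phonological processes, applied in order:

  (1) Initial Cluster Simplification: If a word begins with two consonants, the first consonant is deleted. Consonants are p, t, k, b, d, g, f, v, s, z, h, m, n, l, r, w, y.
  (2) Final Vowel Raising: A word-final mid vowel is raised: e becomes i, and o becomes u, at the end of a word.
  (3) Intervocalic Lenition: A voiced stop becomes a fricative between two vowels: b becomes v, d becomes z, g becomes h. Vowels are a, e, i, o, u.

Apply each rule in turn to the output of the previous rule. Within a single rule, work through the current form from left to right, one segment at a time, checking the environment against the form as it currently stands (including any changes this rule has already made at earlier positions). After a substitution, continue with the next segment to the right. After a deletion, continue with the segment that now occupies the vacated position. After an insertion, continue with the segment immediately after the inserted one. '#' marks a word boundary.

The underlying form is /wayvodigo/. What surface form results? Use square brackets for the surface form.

[wayvozihu]

(1) Initial Cluster Simplification: no change — [wayvodigo]
(2) Final Vowel Raising: [wayvodigo] → [wayvodigu]
(3) Intervocalic Lenition: [wayvodigu] → [wayvozihu]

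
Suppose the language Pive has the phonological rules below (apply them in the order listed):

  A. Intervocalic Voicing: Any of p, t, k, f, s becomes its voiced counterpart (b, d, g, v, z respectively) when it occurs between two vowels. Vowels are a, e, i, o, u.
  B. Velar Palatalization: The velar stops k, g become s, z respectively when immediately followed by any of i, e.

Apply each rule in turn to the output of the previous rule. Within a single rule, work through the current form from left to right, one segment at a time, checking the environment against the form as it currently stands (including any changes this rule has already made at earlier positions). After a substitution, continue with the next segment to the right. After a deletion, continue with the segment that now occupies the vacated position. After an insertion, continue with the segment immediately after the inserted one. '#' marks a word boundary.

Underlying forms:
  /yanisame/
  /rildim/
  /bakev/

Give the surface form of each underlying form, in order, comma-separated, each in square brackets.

/yanisame/:
  A Intervocalic Voicing: [yanisame] → [yanizame]
  B Velar Palatalization: no change — [yanizame]
/rildim/:
  A Intervocalic Voicing: no change — [rildim]
  B Velar Palatalization: no change — [rildim]
/bakev/:
  A Intervocalic Voicing: [bakev] → [bagev]
  B Velar Palatalization: [bagev] → [bazev]

[yanizame], [rildim], [bazev]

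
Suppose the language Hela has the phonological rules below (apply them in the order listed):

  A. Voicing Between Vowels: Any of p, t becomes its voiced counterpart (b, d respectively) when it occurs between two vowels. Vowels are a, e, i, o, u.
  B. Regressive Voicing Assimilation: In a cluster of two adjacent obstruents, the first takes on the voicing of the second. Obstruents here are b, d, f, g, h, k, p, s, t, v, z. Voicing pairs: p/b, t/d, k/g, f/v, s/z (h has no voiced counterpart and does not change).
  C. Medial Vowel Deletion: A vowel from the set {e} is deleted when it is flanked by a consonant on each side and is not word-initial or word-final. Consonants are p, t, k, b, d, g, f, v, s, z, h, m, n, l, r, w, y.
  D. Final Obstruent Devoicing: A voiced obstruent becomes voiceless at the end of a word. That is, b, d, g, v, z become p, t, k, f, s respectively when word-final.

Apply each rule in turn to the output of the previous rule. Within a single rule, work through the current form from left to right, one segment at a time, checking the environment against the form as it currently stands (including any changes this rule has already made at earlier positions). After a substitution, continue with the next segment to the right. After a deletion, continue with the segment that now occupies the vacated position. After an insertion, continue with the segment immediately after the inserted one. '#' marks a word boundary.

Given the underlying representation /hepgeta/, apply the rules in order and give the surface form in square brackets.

[hbgda]

A Voicing Between Vowels: [hepgeta] → [hepgeda]
B Regressive Voicing Assimilation: [hepgeda] → [hebgeda]
C Medial Vowel Deletion: [hebgeda] → [hbgda]
D Final Obstruent Devoicing: no change — [hbgda]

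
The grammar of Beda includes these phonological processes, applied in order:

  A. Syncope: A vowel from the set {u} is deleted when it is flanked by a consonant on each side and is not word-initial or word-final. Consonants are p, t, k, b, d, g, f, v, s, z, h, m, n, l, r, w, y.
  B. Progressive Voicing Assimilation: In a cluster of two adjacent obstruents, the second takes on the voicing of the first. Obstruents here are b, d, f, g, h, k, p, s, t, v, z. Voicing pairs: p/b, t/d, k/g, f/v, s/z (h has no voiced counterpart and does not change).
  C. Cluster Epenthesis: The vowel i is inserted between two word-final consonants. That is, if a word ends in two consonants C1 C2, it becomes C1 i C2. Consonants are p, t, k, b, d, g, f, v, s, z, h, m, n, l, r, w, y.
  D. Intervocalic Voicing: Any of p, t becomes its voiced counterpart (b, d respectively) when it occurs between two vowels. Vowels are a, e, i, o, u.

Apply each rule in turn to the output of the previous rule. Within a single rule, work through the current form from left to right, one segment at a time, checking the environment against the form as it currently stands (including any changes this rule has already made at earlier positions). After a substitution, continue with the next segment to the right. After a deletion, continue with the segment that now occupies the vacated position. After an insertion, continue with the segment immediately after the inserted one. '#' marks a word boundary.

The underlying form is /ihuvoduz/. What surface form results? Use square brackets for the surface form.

A Syncope: [ihuvoduz] → [ihvodz]
B Progressive Voicing Assimilation: [ihvodz] → [ihfodz]
C Cluster Epenthesis: [ihfodz] → [ihfodiz]
D Intervocalic Voicing: no change — [ihfodiz]

[ihfodiz]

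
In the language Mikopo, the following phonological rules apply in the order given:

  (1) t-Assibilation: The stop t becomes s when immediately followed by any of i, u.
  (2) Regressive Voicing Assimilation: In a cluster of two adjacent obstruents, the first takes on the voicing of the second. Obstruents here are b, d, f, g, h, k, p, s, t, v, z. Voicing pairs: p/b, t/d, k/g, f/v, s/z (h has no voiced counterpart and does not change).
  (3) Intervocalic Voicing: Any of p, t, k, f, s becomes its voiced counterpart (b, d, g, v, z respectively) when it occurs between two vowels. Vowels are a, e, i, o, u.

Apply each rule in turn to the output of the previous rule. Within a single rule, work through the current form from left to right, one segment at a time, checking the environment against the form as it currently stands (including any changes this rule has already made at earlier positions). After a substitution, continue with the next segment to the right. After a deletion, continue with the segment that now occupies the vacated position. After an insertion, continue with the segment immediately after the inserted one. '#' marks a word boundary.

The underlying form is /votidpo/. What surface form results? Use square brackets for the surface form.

[vozitpo]

(1) t-Assibilation: [votidpo] → [vosidpo]
(2) Regressive Voicing Assimilation: [vosidpo] → [vositpo]
(3) Intervocalic Voicing: [vositpo] → [vozitpo]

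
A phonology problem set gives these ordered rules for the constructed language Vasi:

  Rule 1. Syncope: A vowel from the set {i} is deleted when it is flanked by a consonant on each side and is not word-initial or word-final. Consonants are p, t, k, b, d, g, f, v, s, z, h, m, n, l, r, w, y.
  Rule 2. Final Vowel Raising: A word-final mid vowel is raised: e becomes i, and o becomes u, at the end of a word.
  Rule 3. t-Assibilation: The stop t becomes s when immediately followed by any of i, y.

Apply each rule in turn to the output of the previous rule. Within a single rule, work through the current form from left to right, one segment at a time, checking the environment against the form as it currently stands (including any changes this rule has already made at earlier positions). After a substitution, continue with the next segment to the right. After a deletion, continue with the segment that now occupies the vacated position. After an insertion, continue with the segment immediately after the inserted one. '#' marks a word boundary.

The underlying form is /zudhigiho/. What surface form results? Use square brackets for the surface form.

[zudhghu]

Rule 1 Syncope: [zudhigiho] → [zudhgho]
Rule 2 Final Vowel Raising: [zudhgho] → [zudhghu]
Rule 3 t-Assibilation: no change — [zudhghu]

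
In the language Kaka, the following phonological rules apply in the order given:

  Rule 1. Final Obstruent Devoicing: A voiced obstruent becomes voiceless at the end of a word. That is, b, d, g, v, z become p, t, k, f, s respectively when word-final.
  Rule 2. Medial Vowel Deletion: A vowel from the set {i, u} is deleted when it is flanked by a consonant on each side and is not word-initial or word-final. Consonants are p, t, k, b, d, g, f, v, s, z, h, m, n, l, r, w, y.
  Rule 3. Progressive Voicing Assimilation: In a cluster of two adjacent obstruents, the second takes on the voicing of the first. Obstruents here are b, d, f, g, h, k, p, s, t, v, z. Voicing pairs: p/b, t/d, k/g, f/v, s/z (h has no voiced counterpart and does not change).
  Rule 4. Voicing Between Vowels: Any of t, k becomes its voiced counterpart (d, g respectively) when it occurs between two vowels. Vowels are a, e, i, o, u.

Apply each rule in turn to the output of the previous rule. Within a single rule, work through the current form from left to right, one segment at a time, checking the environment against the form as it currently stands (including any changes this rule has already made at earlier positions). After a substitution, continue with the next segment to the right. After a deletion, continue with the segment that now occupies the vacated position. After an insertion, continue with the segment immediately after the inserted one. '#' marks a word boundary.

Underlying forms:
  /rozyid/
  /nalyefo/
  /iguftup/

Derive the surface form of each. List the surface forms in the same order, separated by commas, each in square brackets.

/rozyid/:
  Rule 1 Final Obstruent Devoicing: [rozyid] → [rozyit]
  Rule 2 Medial Vowel Deletion: [rozyit] → [rozyt]
  Rule 3 Progressive Voicing Assimilation: no change — [rozyt]
  Rule 4 Voicing Between Vowels: no change — [rozyt]
/nalyefo/:
  Rule 1 Final Obstruent Devoicing: no change — [nalyefo]
  Rule 2 Medial Vowel Deletion: no change — [nalyefo]
  Rule 3 Progressive Voicing Assimilation: no change — [nalyefo]
  Rule 4 Voicing Between Vowels: no change — [nalyefo]
/iguftup/:
  Rule 1 Final Obstruent Devoicing: no change — [iguftup]
  Rule 2 Medial Vowel Deletion: [iguftup] → [igftp]
  Rule 3 Progressive Voicing Assimilation: [igftp] → [igvdb]
  Rule 4 Voicing Between Vowels: no change — [igvdb]

[rozyt], [nalyefo], [igvdb]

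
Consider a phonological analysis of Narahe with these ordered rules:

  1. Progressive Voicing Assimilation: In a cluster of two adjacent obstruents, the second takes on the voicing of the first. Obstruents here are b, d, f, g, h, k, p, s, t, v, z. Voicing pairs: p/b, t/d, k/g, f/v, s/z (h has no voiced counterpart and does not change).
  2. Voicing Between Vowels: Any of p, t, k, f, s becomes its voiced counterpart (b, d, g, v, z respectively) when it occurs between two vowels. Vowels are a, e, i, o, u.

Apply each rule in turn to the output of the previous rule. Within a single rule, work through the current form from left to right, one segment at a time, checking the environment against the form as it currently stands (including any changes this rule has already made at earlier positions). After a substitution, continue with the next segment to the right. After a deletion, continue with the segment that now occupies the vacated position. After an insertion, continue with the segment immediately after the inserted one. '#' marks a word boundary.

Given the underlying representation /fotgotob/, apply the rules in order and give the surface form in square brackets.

[fotkodob]

1 Progressive Voicing Assimilation: [fotgotob] → [fotkotob]
2 Voicing Between Vowels: [fotkotob] → [fotkodob]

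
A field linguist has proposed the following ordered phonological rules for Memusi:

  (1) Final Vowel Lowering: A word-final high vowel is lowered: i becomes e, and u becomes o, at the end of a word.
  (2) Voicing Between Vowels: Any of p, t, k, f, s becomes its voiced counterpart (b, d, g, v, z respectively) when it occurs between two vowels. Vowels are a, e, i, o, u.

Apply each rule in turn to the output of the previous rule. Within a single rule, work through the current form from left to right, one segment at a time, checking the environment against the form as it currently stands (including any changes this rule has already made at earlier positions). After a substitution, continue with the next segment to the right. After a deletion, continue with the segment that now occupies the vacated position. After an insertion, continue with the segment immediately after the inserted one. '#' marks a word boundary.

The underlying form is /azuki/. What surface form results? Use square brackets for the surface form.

(1) Final Vowel Lowering: [azuki] → [azuke]
(2) Voicing Between Vowels: [azuke] → [azuge]

[azuge]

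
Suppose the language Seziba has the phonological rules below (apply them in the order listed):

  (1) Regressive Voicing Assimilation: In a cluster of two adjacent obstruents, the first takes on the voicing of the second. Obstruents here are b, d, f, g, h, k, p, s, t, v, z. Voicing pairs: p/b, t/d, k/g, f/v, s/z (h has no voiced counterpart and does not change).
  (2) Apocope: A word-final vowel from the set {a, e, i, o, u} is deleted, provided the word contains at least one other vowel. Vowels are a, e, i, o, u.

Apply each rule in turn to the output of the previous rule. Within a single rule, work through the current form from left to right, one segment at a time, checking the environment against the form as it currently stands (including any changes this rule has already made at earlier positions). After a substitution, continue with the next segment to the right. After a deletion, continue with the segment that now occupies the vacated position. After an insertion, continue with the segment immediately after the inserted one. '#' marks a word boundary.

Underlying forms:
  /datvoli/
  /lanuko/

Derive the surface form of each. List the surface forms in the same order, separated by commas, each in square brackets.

/datvoli/:
  (1) Regressive Voicing Assimilation: [datvoli] → [dadvoli]
  (2) Apocope: [dadvoli] → [dadvol]
/lanuko/:
  (1) Regressive Voicing Assimilation: no change — [lanuko]
  (2) Apocope: [lanuko] → [lanuk]

[dadvol], [lanuk]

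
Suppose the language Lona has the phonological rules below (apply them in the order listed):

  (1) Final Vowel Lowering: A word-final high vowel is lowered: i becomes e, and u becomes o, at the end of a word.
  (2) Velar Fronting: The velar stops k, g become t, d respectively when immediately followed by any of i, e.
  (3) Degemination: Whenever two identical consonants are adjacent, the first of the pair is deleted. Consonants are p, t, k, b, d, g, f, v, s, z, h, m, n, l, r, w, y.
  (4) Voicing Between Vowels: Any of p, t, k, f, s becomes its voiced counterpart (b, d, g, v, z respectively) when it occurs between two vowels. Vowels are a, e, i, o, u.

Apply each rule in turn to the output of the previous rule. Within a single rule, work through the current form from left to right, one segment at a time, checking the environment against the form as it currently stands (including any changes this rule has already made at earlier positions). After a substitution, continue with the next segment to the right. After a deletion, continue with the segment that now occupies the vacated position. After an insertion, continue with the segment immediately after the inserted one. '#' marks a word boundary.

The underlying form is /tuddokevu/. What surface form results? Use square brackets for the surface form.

(1) Final Vowel Lowering: [tuddokevu] → [tuddokevo]
(2) Velar Fronting: [tuddokevo] → [tuddotevo]
(3) Degemination: [tuddotevo] → [tudotevo]
(4) Voicing Between Vowels: [tudotevo] → [tudodevo]

[tudodevo]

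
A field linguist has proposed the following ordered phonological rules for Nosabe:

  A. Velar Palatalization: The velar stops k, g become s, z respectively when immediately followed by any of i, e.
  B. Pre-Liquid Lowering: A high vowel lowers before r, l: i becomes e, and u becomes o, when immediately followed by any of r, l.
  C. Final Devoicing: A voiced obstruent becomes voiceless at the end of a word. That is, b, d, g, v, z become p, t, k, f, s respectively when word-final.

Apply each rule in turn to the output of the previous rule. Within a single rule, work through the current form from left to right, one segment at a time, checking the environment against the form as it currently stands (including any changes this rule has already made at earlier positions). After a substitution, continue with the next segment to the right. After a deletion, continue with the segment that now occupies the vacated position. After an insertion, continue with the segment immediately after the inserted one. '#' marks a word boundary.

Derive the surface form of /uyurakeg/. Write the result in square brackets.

A Velar Palatalization: [uyurakeg] → [uyuraseg]
B Pre-Liquid Lowering: [uyuraseg] → [uyoraseg]
C Final Devoicing: [uyoraseg] → [uyorasek]

[uyorasek]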